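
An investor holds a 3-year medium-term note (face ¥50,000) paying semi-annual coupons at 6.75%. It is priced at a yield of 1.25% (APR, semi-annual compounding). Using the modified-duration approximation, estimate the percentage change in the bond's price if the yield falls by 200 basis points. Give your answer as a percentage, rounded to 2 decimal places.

+5.54%

Periodic yield y = 0.00625. Modified duration first:
  t   CF        PV=CF/(1+0.00625)^t    t·PV
  1     1,687.50     1,677.0186     1,677.0186
  2     1,687.50     1,666.6024     3,333.2047
  3     1,687.50     1,656.2508     4,968.7524
  4     1,687.50     1,645.9635     6,583.8541
  5     1,687.50     1,635.7402     8,178.7008
  6    51,687.50    49,790.9218   298,745.5308
  Σ                 58,072.4973   323,487.0615
P = 58,072.4973; D_Mac = 5.57040 half-year periods = 2.78520 yrs; D_mod = 2.78520/(1+0.00625) = 2.76790 yrs.
ΔP/P ≈ -D_mod · Δy = -2.76790 × (-0.02) = +0.055358 = +5.5358%.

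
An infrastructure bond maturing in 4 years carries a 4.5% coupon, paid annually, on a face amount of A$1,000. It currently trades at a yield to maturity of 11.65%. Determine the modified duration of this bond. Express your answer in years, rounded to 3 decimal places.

Periodic yield y = 0.1165. First find Macaulay duration:
  t   CF        PV=CF/(1+0.1165)^t    t·PV
  1        45.00        40.3045        40.3045
  2        45.00        36.0990        72.1980
  3        45.00        32.3323        96.9968
  4     1,045.00       672.4831     2,689.9324
  Σ                    781.2189     2,899.4318
P = 781.2189; Macaulay duration = 2,899.4318 / 781.2189 = 3.71142 years.
Modified duration = D_Mac / (1 + y) = 3.71142 / 1.1165 = 3.32416 years.

3.324 years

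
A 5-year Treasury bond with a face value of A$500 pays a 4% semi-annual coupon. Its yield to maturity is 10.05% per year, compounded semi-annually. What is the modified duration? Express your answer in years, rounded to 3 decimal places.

4.291 years

Periodic yield y = 0.05025. First find Macaulay duration:
  t   CF        PV=CF/(1+0.05025)^t    t·PV
  1        10.00         9.5215         9.5215
  2        10.00         9.0660        18.1320
  3        10.00         8.6322        25.8966
  4        10.00         8.2192        32.8768
  5        10.00         7.8259        39.1297
  6        10.00         7.4515        44.7090
  7        10.00         7.0950        49.6649
  8        10.00         6.7555        54.0441
  9        10.00         6.4323        57.8906
  10      510.00       312.3513     3,123.5127
  Σ                    383.3504     3,455.3779
P = 383.3504; Macaulay duration = 3,455.3779 / 383.3504 = 9.01363 half-year periods = 4.50681 years.
Modified duration = D_Mac / (1 + y) = 4.50681 / 1.05025 = 4.29118 years.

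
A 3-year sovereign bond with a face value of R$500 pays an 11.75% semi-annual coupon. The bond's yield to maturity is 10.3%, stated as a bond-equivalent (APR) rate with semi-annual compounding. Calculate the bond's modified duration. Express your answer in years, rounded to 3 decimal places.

Periodic yield y = 0.0515. First find Macaulay duration:
  t   CF        PV=CF/(1+0.0515)^t    t·PV
  1       29.375        27.9363        27.9363
  2       29.375        26.5680        53.1361
  3       29.375        25.2668        75.8004
  4       29.375        24.0293        96.1171
  5       29.375        22.8524       114.2619
  6      529.375       391.6587     2,349.9521
  Σ                    518.3115     2,717.2039
P = 518.3115; Macaulay duration = 2,717.2039 / 518.3115 = 5.24242 half-year periods = 2.62121 years.
Modified duration = D_Mac / (1 + y) = 2.62121 / 1.0515 = 2.49283 years.

2.493 years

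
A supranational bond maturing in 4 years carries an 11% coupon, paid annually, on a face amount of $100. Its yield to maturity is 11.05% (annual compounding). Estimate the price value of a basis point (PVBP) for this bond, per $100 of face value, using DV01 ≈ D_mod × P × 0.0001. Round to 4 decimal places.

$0.0310

Periodic yield y = 0.1105.
  t   CF        PV=CF/(1+0.1105)^t    t·PV
  1        11.00         9.9054         9.9054
  2        11.00         8.9198        17.8396
  3        11.00         8.0322        24.0967
  4       111.00        72.9875       291.9502
  Σ                     99.8450       343.7920
P = 99.8450; D_Mac = 3.44326 yrs; D_mod = 3.10064 yrs.
DV01 ≈ 3.10064 × 99.8450 × 0.0001 = 0.030958.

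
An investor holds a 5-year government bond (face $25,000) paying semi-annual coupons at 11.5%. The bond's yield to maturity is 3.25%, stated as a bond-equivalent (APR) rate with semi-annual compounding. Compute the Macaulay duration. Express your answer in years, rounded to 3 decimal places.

Periodic yield y = 0.01625. Discount each cash flow and weight by its period:
  t   CF        PV=CF/(1+0.01625)^t    t·PV
  1     1,437.50     1,414.5141     1,414.5141
  2     1,437.50     1,391.8958     2,783.7917
  3     1,437.50     1,369.6392     4,108.9176
  4     1,437.50     1,347.7385     5,390.9538
  5     1,437.50     1,326.1879     6,630.9395
  6     1,437.50     1,304.9819     7,829.8916
  7     1,437.50     1,284.1151     8,988.8055
  8     1,437.50     1,263.5819    10,108.6549
  9     1,437.50     1,243.3770    11,190.3929
  10   26,437.50    22,501.6725   225,016.7246
  Σ                 34,447.7039   283,463.5863
Price P = Σ PV = 34,447.7039.
Macaulay duration = Σ(t·PV) / P = 283,463.5863 / 34,447.7039 = 8.22881 half-year periods.
In years: 8.22881 / 2 = 4.11440 years.

4.114 years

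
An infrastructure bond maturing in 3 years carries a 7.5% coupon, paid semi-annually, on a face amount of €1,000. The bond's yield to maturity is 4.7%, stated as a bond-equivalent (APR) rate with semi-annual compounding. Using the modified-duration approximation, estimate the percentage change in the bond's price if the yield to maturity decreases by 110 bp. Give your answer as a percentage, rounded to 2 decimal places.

+2.96%

Periodic yield y = 0.0235. Modified duration first:
  t   CF        PV=CF/(1+0.0235)^t    t·PV
  1        37.50        36.6390        36.6390
  2        37.50        35.7977        71.5955
  3        37.50        34.9758       104.9274
  4        37.50        34.1727       136.6910
  5        37.50        33.3881       166.9406
  6     1,037.50       902.5287     5,415.1722
  Σ                  1,077.5021     5,931.9657
P = 1,077.5021; D_Mac = 5.50529 half-year periods = 2.75265 yrs; D_mod = 2.75265/(1+0.0235) = 2.68944 yrs.
ΔP/P ≈ -D_mod · Δy = -2.68944 × (-0.011) = +0.029584 = +2.9584%.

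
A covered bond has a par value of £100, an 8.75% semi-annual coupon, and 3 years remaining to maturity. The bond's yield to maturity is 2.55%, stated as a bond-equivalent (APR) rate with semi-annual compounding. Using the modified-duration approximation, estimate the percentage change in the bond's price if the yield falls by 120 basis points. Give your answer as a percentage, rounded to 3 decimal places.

+3.234%

Periodic yield y = 0.01275. Modified duration first:
  t   CF        PV=CF/(1+0.01275)^t    t·PV
  1        4.375         4.3199         4.3199
  2        4.375         4.2655         8.5311
  3        4.375         4.2118        12.6355
  4        4.375         4.1588        16.6352
  5        4.375         4.1065        20.5323
  6      104.375        96.7349       580.4091
  Σ                    117.7974       643.0631
P = 117.7974; D_Mac = 5.45906 half-year periods = 2.72953 yrs; D_mod = 2.72953/(1+0.01275) = 2.69517 yrs.
ΔP/P ≈ -D_mod · Δy = -2.69517 × (-0.012) = +0.032342 = +3.2342%.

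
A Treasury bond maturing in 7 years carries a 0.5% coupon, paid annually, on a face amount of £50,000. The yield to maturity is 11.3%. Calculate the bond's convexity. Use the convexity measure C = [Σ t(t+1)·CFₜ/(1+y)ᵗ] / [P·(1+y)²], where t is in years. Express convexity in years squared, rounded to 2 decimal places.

43.85

With y = 0.113:
  t   CF        PV=CF/(1+0.113)^t    t·PV        t(t+1)·PV
  1       250.00       224.6181       224.6181         449.2363
  2       250.00       201.8133       403.6265       1,210.8795
  3       250.00       181.3237       543.9710       2,175.8841
  4       250.00       162.9144       651.6574       3,258.2871
  5       250.00       146.3741       731.8704       4,391.2225
  6       250.00       131.5131       789.0786       5,523.5503
  7    50,250.00    23,750.3446   166,252.4124   1,330,019.2990
  Σ                 24,798.9012   169,597.2345   1,347,028.3588
P = 24,798.9012.
Convexity = Σ t(t+1)·PV / [P·(1+y)²] = 1,347,028.3588 / (24,798.9012 × 1.238769) = 43.84842.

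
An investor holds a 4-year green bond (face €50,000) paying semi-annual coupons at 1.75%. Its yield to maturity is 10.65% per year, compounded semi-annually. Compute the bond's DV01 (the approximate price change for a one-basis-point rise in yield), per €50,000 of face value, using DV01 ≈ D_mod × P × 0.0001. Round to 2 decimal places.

Periodic yield y = 0.05325.
  t   CF        PV=CF/(1+0.05325)^t    t·PV
  1       437.50       415.3810       415.3810
  2       437.50       394.3802       788.7604
  3       437.50       374.4412     1,123.3237
  4       437.50       355.5103     1,422.0412
  5       437.50       337.5365     1,687.6824
  6       437.50       320.4714     1,922.8283
  7       437.50       304.2691     2,129.8834
  8    50,437.50    33,304.4150   266,435.3201
  Σ                 35,806.4046   275,925.2204
P = 35,806.4046; D_Mac = 7.70603 half-year periods = 3.85301 yrs; D_mod = 3.65821 yrs.
DV01 ≈ 3.65821 × 35,806.4046 × 0.0001 = 13.098752.

€13.10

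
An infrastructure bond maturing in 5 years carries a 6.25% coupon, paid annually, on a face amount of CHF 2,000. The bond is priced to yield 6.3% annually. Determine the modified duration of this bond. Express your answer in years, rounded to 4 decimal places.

4.1813 years

Periodic yield y = 0.063. First find Macaulay duration:
  t   CF        PV=CF/(1+0.063)^t    t·PV
  1       125.00       117.5917       117.5917
  2       125.00       110.6225       221.2450
  3       125.00       104.0663       312.1990
  4       125.00        97.8987       391.5948
  5     2,125.00     1,565.6425     7,828.2127
  Σ                  1,995.8218     8,870.8432
P = 1,995.8218; Macaulay duration = 8,870.8432 / 1,995.8218 = 4.44471 years.
Modified duration = D_Mac / (1 + y) = 4.44471 / 1.063 = 4.18129 years.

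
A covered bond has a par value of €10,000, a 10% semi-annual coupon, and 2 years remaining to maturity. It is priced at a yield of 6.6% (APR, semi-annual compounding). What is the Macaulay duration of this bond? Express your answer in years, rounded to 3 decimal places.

1.866 years

Periodic yield y = 0.033. Discount each cash flow and weight by its period:
  t   CF        PV=CF/(1+0.033)^t    t·PV
  1       500.00       484.0271       484.0271
  2       500.00       468.5645       937.1290
  3       500.00       453.5958     1,360.7874
  4    10,500.00     9,221.2121    36,884.8485
  Σ                 10,627.3995    39,666.7920
Price P = Σ PV = 10,627.3995.
Macaulay duration = Σ(t·PV) / P = 39,666.7920 / 10,627.3995 = 3.73250 half-year periods.
In years: 3.73250 / 2 = 1.86625 years.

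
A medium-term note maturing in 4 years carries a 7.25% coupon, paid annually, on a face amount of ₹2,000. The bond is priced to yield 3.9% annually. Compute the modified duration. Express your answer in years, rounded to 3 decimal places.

Periodic yield y = 0.039. First find Macaulay duration:
  t   CF        PV=CF/(1+0.039)^t    t·PV
  1       145.00       139.5573       139.5573
  2       145.00       134.3188       268.6377
  3       145.00       129.2770       387.8311
  4     2,145.00     1,840.6241     7,362.4964
  Σ                  2,243.7772     8,158.5225
P = 2,243.7772; Macaulay duration = 8,158.5225 / 2,243.7772 = 3.63607 years.
Modified duration = D_Mac / (1 + y) = 3.63607 / 1.039 = 3.49958 years.

3.500 years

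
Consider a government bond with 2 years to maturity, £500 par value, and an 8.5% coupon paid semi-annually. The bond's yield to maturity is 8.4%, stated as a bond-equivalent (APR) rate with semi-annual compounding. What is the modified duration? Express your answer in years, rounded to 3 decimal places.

Periodic yield y = 0.042. First find Macaulay duration:
  t   CF        PV=CF/(1+0.042)^t    t·PV
  1        21.25        20.3935        20.3935
  2        21.25        19.5715        39.1429
  3        21.25        18.7826        56.3478
  4       521.25       442.1557     1,768.6227
  Σ                    500.9032     1,884.5069
P = 500.9032; Macaulay duration = 1,884.5069 / 500.9032 = 3.76222 half-year periods = 1.88111 years.
Modified duration = D_Mac / (1 + y) = 1.88111 / 1.042 = 1.80529 years.

1.805 years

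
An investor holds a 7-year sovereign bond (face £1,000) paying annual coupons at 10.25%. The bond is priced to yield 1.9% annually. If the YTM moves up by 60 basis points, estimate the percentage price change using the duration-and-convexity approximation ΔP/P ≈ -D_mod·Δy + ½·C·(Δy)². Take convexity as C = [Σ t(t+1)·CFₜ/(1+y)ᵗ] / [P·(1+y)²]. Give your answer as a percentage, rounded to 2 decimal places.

-3.27%

With y = 0.019:
  t   CF        PV=CF/(1+0.019)^t    t·PV        t(t+1)·PV
  1       102.50       100.5888       100.5888         201.1776
  2       102.50        98.7133       197.4265         592.2796
  3       102.50        96.8727       290.6180       1,162.4722
  4       102.50        95.0664       380.2657       1,901.3284
  5       102.50        93.2938       466.4692       2,798.8150
  6       102.50        91.5543       549.3258       3,845.2807
  7     1,102.50       966.4053     6,764.8372      54,118.6977
  Σ                  1,542.4946     8,749.5312      64,620.0512
P = 1,542.4946; D_Mac = 5.67233 yrs; D_mod = 5.56656 yrs; C = 40.34552.
Duration effect: -5.56656 × (+0.006) = -0.033399
Convexity effect: 0.5 × 40.34552 × (0.006)² = +0.0007262
ΔP/P ≈ -0.033399 + 0.0007262 = -0.032673 = -3.2673%.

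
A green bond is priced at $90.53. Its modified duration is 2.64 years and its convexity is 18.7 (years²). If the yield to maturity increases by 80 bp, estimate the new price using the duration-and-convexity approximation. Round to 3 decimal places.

Duration effect: -D_mod·Δy = -2.64 × (+0.008) = -0.021120
Convexity effect: ½·C·(Δy)² = 0.5 × 18.7 × (0.008)² = +0.0005984
ΔP/P ≈ -0.021120 + 0.0005984 = -0.0205216
New price ≈ 90.53 × (1 - 0.0205216) = 88.672179552.

$88.672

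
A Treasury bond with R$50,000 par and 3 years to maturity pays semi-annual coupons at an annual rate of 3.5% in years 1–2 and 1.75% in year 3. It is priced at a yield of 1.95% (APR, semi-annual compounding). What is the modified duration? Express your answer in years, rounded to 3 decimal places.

2.851 years

Periodic yield y = 0.00975. First find Macaulay duration:
  t   CF        PV=CF/(1+0.00975)^t    t·PV
  1       875.00       866.5511       866.5511
  2       875.00       858.1838     1,716.3677
  3       875.00       849.8973     2,549.6920
  4       875.00       841.6908     3,366.7634
  5       437.50       416.7818     2,083.9090
  6    50,437.50    47,585.0337   285,510.2021
  Σ                 51,418.1386   296,093.4853
P = 51,418.1386; Macaulay duration = 296,093.4853 / 51,418.1386 = 5.75854 half-year periods = 2.87927 years.
Modified duration = D_Mac / (1 + y) = 2.87927 / 1.00975 = 2.85147 years.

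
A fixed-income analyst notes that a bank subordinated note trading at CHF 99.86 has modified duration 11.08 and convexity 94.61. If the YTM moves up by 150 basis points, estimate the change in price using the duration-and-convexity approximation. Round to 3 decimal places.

-CHF 15.534

Duration effect: -D_mod·Δy = -11.08 × (+0.015) = -0.166200
Convexity effect: ½·C·(Δy)² = 0.5 × 94.61 × (0.015)² = +0.010643625
ΔP/P ≈ -0.166200 + 0.010643625 = -0.155556375
ΔP ≈ 99.86 × (-0.155556375) = -15.5338596075.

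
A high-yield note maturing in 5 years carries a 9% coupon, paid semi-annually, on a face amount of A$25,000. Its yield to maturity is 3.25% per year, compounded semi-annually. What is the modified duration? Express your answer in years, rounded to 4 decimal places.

4.1762 years

Periodic yield y = 0.01625. First find Macaulay duration:
  t   CF        PV=CF/(1+0.01625)^t    t·PV
  1     1,125.00     1,107.0111     1,107.0111
  2     1,125.00     1,089.3098     2,178.6196
  3     1,125.00     1,071.8915     3,215.6746
  4     1,125.00     1,054.7518     4,219.0073
  5     1,125.00     1,037.8862     5,189.4309
  6     1,125.00     1,021.2902     6,127.7413
  7     1,125.00     1,004.9596     7,034.7173
  8     1,125.00       988.8902     7,911.1212
  9     1,125.00       973.0776     8,757.6988
  10   26,125.00    22,235.6952   222,356.9524
  Σ                 31,584.7633   268,097.9746
P = 31,584.7633; Macaulay duration = 268,097.9746 / 31,584.7633 = 8.48821 half-year periods = 4.24410 years.
Modified duration = D_Mac / (1 + y) = 4.24410 / 1.01625 = 4.17624 years.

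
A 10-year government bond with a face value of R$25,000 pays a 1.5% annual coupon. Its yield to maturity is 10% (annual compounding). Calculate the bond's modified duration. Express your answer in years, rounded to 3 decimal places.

8.166 years

Periodic yield y = 0.1. First find Macaulay duration:
  t   CF        PV=CF/(1+0.1)^t    t·PV
  1       375.00       340.9091       340.9091
  2       375.00       309.9174       619.8347
  3       375.00       281.7431       845.2292
  4       375.00       256.1300     1,024.5202
  5       375.00       232.8455     1,164.2275
  6       375.00       211.6777     1,270.0663
  7       375.00       192.4343     1,347.0401
  8       375.00       174.9403     1,399.5221
  9       375.00       159.0366     1,431.3295
  10   25,375.00     9,783.1610    97,831.6097
  Σ                 11,942.7949   107,274.2883
P = 11,942.7949; Macaulay duration = 107,274.2883 / 11,942.7949 = 8.98234 years.
Modified duration = D_Mac / (1 + y) = 8.98234 / 1.1 = 8.16577 years.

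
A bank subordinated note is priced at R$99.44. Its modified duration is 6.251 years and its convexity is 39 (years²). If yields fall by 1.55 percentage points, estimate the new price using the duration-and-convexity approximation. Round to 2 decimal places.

R$109.54

Duration effect: -D_mod·Δy = -6.251 × (-0.0155) = +0.0968905
Convexity effect: ½·C·(Δy)² = 0.5 × 39 × (-0.0155)² = +0.004684875
ΔP/P ≈ +0.0968905 + 0.004684875 = +0.101575375
New price ≈ 99.44 × (1 + 0.101575375) = 109.54065529.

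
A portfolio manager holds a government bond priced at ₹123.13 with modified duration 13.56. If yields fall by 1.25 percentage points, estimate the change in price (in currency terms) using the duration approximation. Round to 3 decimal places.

+₹20.871

Duration approximation: ΔP/P ≈ -D_mod · Δy = -13.56 × (-0.0125) = +0.169500.
ΔP ≈ 123.13 × (+0.169500) = +20.870535.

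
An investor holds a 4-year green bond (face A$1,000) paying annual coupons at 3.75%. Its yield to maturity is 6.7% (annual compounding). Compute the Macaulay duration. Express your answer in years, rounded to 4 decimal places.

3.7752 years

Periodic yield y = 0.067. Discount each cash flow and weight by its year:
  t   CF        PV=CF/(1+0.067)^t    t·PV
  1        37.50        35.1453        35.1453
  2        37.50        32.9384        65.8768
  3        37.50        30.8701        92.6103
  4     1,037.50       800.4430     3,201.7721
  Σ                    899.3968     3,395.4045
Price P = Σ PV = 899.3968.
Macaulay duration = Σ(t·PV) / P = 3,395.4045 / 899.3968 = 3.77520 years.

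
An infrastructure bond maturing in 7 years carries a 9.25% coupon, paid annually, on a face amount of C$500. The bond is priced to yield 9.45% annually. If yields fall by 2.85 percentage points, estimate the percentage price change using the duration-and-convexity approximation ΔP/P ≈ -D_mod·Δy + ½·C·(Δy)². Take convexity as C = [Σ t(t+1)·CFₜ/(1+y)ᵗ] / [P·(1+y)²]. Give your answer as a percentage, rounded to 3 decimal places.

+15.522%

With y = 0.0945:
  t   CF        PV=CF/(1+0.0945)^t    t·PV        t(t+1)·PV
  1        46.25        42.2567        42.2567          84.5135
  2        46.25        38.6083        77.2165         231.6495
  3        46.25        35.2748       105.8244         423.2975
  4        46.25        32.2291       128.9165         644.5827
  5        46.25        29.4464       147.2322         883.3934
  6        46.25        26.9040       161.4241       1,129.9687
  7       546.25       290.3228     2,032.2593      16,258.0747
  Σ                    495.0422     2,695.1299      19,655.4802
P = 495.0422; D_Mac = 5.44424 yrs; D_mod = 4.97418 yrs; C = 33.14438.
Duration effect: -4.97418 × (-0.0285) = +0.141764
Convexity effect: 0.5 × 33.14438 × (-0.0285)² = +0.0134608
ΔP/P ≈ +0.141764 + 0.0134608 = +0.155225 = +15.5225%.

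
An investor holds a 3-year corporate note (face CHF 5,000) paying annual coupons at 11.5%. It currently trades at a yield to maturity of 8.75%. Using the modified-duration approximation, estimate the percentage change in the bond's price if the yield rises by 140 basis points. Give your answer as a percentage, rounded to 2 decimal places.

Periodic yield y = 0.0875. Modified duration first:
  t   CF        PV=CF/(1+0.0875)^t    t·PV
  1       575.00       528.7356       528.7356
  2       575.00       486.1937       972.3874
  3     5,575.00     4,334.6803    13,004.0410
  Σ                  5,349.6096    14,505.1640
P = 5,349.6096; D_Mac = 2.71144 yrs; D_mod = 2.71144/(1+0.0875) = 2.49328 yrs.
ΔP/P ≈ -D_mod · Δy = -2.49328 × (+0.014) = -0.034906 = -3.4906%.

-3.49%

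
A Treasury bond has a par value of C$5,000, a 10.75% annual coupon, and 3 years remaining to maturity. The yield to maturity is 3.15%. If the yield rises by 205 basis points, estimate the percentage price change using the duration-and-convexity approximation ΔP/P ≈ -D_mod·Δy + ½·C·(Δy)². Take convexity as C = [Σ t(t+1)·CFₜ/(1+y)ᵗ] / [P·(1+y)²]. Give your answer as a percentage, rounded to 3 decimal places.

With y = 0.0315:
  t   CF        PV=CF/(1+0.0315)^t    t·PV        t(t+1)·PV
  1       537.50       521.0858       521.0858       1,042.1716
  2       537.50       505.1729     1,010.3457       3,031.0371
  3     5,537.50     5,045.5213    15,136.5638      60,546.2554
  Σ                  6,071.7799    16,667.9953      64,619.4641
P = 6,071.7799; D_Mac = 2.74516 yrs; D_mod = 2.66133 yrs; C = 10.00251.
Duration effect: -2.66133 × (+0.0205) = -0.054557
Convexity effect: 0.5 × 10.00251 × (0.0205)² = +0.0021018
ΔP/P ≈ -0.054557 + 0.0021018 = -0.052455 = -5.2455%.

-5.246%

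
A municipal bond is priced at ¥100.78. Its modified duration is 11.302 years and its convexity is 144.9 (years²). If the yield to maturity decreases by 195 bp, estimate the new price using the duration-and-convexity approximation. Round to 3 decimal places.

Duration effect: -D_mod·Δy = -11.302 × (-0.0195) = +0.220389
Convexity effect: ½·C·(Δy)² = 0.5 × 144.9 × (-0.0195)² = +0.0275491125
ΔP/P ≈ +0.220389 + 0.0275491125 = +0.2479381125
New price ≈ 100.78 × (1 + 0.2479381125) = 125.76720297775.

¥125.767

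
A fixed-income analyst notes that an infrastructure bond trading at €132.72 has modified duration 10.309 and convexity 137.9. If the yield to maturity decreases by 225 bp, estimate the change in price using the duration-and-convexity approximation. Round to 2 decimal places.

+€35.42

Duration effect: -D_mod·Δy = -10.309 × (-0.0225) = +0.2319525
Convexity effect: ½·C·(Δy)² = 0.5 × 137.9 × (-0.0225)² = +0.0349059375
ΔP/P ≈ +0.2319525 + 0.0349059375 = +0.2668584375
ΔP ≈ 132.72 × (+0.2668584375) = +35.417451825.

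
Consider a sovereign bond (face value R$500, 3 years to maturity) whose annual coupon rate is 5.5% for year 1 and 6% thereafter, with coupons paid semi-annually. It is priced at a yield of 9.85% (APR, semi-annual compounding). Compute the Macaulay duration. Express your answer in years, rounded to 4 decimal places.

2.7872 years

Periodic yield y = 0.04925. Discount each cash flow and weight by its period:
  t   CF        PV=CF/(1+0.04925)^t    t·PV
  1        13.75        13.1046        13.1046
  2        13.75        12.4895        24.9790
  3        15.00        12.9854        38.9561
  4        15.00        12.3759        49.5034
  5        15.00        11.7950        58.9748
  6       515.00       385.9521     2,315.7124
  Σ                    448.7023     2,501.2303
Price P = Σ PV = 448.7023.
Macaulay duration = Σ(t·PV) / P = 2,501.2303 / 448.7023 = 5.57436 half-year periods.
In years: 5.57436 / 2 = 2.78718 years.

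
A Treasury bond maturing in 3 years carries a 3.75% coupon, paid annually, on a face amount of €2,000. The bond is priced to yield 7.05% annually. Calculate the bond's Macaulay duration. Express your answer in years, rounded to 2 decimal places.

Periodic yield y = 0.0705. Discount each cash flow and weight by its year:
  t   CF        PV=CF/(1+0.0705)^t    t·PV
  1        75.00        70.0607        70.0607
  2        75.00        65.4467       130.8935
  3     2,075.00     1,691.4458     5,074.3374
  Σ                  1,826.9532     5,275.2916
Price P = Σ PV = 1,826.9532.
Macaulay duration = Σ(t·PV) / P = 5,275.2916 / 1,826.9532 = 2.88748 years.

2.89 years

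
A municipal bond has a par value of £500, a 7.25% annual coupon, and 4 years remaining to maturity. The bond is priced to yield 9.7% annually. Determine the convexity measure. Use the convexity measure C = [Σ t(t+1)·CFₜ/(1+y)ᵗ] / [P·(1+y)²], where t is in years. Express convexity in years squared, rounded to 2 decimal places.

14.39

With y = 0.097:
  t   CF        PV=CF/(1+0.097)^t    t·PV        t(t+1)·PV
  1        36.25        33.0447        33.0447          66.0893
  2        36.25        30.1228        60.2455         180.7366
  3        36.25        27.4592        82.3776         329.5106
  4       536.25       370.2890     1,481.1559       7,405.7797
  Σ                    460.9156     1,656.8238       7,982.1162
P = 460.9156.
Convexity = Σ t(t+1)·PV / [P·(1+y)²] = 7,982.1162 / (460.9156 × 1.203409) = 14.39075.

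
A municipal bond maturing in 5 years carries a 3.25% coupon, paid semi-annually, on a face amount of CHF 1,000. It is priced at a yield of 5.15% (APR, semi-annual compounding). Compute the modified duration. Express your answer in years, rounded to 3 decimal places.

Periodic yield y = 0.02575. First find Macaulay duration:
  t   CF        PV=CF/(1+0.02575)^t    t·PV
  1        16.25        15.8421        15.8421
  2        16.25        15.4444        30.8887
  3        16.25        15.0567        45.1700
  4        16.25        14.6787        58.7148
  5        16.25        14.3102        71.5510
  6        16.25        13.9510        83.7058
  7        16.25        13.6007        95.2052
  8        16.25        13.2593       106.0745
  9        16.25        12.9265       116.3381
  10    1,016.25       788.1072     7,881.0721
  Σ                    917.1767     8,504.5624
P = 917.1767; Macaulay duration = 8,504.5624 / 917.1767 = 9.27255 half-year periods = 4.63627 years.
Modified duration = D_Mac / (1 + y) = 4.63627 / 1.02575 = 4.51989 years.

4.520 years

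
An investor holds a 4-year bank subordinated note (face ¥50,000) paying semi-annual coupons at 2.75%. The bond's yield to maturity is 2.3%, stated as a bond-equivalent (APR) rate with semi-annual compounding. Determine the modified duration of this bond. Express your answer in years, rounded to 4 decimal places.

3.7737 years

Periodic yield y = 0.0115. First find Macaulay duration:
  t   CF        PV=CF/(1+0.0115)^t    t·PV
  1       687.50       679.6836       679.6836
  2       687.50       671.9561     1,343.9123
  3       687.50       664.3165     1,992.9495
  4       687.50       656.7637     2,627.0549
  5       687.50       649.2968     3,246.4840
  6       687.50       641.9148     3,851.4887
  7       687.50       634.6167     4,442.3169
  8    50,687.50    46,256.6071   370,052.8571
  Σ                 50,855.1554   388,236.7471
P = 50,855.1554; Macaulay duration = 388,236.7471 / 50,855.1554 = 7.63417 half-year periods = 3.81708 years.
Modified duration = D_Mac / (1 + y) = 3.81708 / 1.0115 = 3.77369 years.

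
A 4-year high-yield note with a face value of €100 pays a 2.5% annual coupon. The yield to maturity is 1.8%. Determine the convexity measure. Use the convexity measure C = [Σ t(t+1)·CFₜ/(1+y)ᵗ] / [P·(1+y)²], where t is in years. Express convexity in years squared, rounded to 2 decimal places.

18.39

With y = 0.018:
  t   CF        PV=CF/(1+0.018)^t    t·PV        t(t+1)·PV
  1         2.50         2.4558         2.4558           4.9116
  2         2.50         2.4124         4.8247          14.4742
  3         2.50         2.3697         7.1092          28.4366
  4       102.50        95.4405       381.7620       1,908.8102
  Σ                    102.6784       396.1517       1,956.6327
P = 102.6784.
Convexity = Σ t(t+1)·PV / [P·(1+y)²] = 1,956.6327 / (102.6784 × 1.036324) = 18.38801.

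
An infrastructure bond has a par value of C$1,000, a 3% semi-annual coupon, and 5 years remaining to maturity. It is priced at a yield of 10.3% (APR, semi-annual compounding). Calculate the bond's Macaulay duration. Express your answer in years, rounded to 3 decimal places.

4.608 years

Periodic yield y = 0.0515. Discount each cash flow and weight by its period:
  t   CF        PV=CF/(1+0.0515)^t    t·PV
  1        15.00        14.2653        14.2653
  2        15.00        13.5667        27.1333
  3        15.00        12.9022        38.7066
  4        15.00        12.2703        49.0811
  5        15.00        11.6693        58.3465
  6        15.00        11.0978        66.5866
  7        15.00        10.5542        73.8796
  8        15.00        10.0373        80.2984
  9        15.00         9.5457        85.9113
  10    1,015.00       614.2898     6,142.8975
  Σ                    720.1985     6,637.1062
Price P = Σ PV = 720.1985.
Macaulay duration = Σ(t·PV) / P = 6,637.1062 / 720.1985 = 9.21566 half-year periods.
In years: 9.21566 / 2 = 4.60783 years.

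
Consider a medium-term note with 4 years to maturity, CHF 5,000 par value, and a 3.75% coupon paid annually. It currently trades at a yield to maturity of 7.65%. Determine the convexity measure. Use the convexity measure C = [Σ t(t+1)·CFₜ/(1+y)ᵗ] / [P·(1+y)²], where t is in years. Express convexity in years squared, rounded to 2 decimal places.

With y = 0.0765:
  t   CF        PV=CF/(1+0.0765)^t    t·PV        t(t+1)·PV
  1       187.50       174.1756       174.1756         348.3511
  2       187.50       161.7980       323.5960         970.7881
  3       187.50       150.3001       450.9002       1,803.6008
  4     5,187.50     3,862.7978    15,451.1911      77,255.9556
  Σ                  4,349.0714    16,399.8629      80,378.6956
P = 4,349.0714.
Convexity = Σ t(t+1)·PV / [P·(1+y)²] = 80,378.6956 / (4,349.0714 × 1.158852) = 15.94837.

15.95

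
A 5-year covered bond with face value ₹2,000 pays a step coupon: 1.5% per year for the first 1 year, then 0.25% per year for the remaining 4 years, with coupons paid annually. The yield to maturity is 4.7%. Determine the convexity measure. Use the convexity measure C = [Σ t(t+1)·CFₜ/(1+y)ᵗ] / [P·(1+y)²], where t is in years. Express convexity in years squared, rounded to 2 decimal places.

26.79

With y = 0.047:
  t   CF        PV=CF/(1+0.047)^t    t·PV        t(t+1)·PV
  1        30.00        28.6533        28.6533          57.3066
  2         5.00         4.5612         9.1223          27.3670
  3         5.00         4.3564        13.0693          52.2771
  4         5.00         4.1609        16.6434          83.2172
  5     2,005.00     1,593.6060     7,968.0302      47,808.1814
  Σ                  1,635.3378     8,035.5186      48,028.3493
P = 1,635.3378.
Convexity = Σ t(t+1)·PV / [P·(1+y)²] = 48,028.3493 / (1,635.3378 × 1.096209) = 26.79149.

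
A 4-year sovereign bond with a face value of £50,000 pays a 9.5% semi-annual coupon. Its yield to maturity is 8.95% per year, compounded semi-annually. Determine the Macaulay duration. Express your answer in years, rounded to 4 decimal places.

Periodic yield y = 0.04475. Discount each cash flow and weight by its period:
  t   CF        PV=CF/(1+0.04475)^t    t·PV
  1     2,375.00     2,273.2711     2,273.2711
  2     2,375.00     2,175.8996     4,351.7992
  3     2,375.00     2,082.6988     6,248.0965
  4     2,375.00     1,993.4902     7,973.9606
  5     2,375.00     1,908.1026     9,540.5128
  6     2,375.00     1,826.3724    10,958.2344
  7     2,375.00     1,748.1430    12,237.0010
  8    52,375.00    36,899.8837   295,199.0697
  Σ                 50,907.8614   348,781.9453
Price P = Σ PV = 50,907.8614.
Macaulay duration = Σ(t·PV) / P = 348,781.9453 / 50,907.8614 = 6.85124 half-year periods.
In years: 6.85124 / 2 = 3.42562 years.

3.4256 years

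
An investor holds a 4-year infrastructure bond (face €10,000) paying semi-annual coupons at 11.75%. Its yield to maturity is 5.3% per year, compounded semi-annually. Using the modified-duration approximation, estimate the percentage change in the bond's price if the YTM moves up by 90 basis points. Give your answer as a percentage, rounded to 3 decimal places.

Periodic yield y = 0.0265. Modified duration first:
  t   CF        PV=CF/(1+0.0265)^t    t·PV
  1       587.50       572.3332       572.3332
  2       587.50       557.5579     1,115.1158
  3       587.50       543.1640     1,629.4921
  4       587.50       529.1418     2,116.5671
  5       587.50       515.4815     2,577.4076
  6       587.50       502.1739     3,013.0435
  7       587.50       489.2099     3,424.4690
  8    10,587.50     8,588.5885    68,708.7078
  Σ                 12,297.6506    83,157.1360
P = 12,297.6506; D_Mac = 6.76203 half-year periods = 3.38102 yrs; D_mod = 3.38102/(1+0.0265) = 3.29373 yrs.
ΔP/P ≈ -D_mod · Δy = -3.29373 × (+0.009) = -0.029644 = -2.9644%.

-2.964%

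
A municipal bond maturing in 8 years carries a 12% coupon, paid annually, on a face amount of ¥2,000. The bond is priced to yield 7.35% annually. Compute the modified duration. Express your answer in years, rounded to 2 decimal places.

5.45 years

Periodic yield y = 0.0735. First find Macaulay duration:
  t   CF        PV=CF/(1+0.0735)^t    t·PV
  1       240.00       223.5678       223.5678
  2       240.00       208.2606       416.5212
  3       240.00       194.0015       582.0045
  4       240.00       180.7187       722.8747
  5       240.00       168.3453       841.7265
  6       240.00       156.8191       940.9146
  7       240.00       146.0821     1,022.5745
  8     2,240.00     1,270.0816    10,160.6529
  Σ                  2,547.8766    14,910.8367
P = 2,547.8766; Macaulay duration = 14,910.8367 / 2,547.8766 = 5.85226 years.
Modified duration = D_Mac / (1 + y) = 5.85226 / 1.0735 = 5.45157 years.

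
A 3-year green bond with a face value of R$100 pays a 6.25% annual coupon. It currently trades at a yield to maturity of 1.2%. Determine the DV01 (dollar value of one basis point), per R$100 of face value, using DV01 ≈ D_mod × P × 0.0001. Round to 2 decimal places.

R$0.03

Periodic yield y = 0.012.
  t   CF        PV=CF/(1+0.012)^t    t·PV
  1         6.25         6.1759         6.1759
  2         6.25         6.1027        12.2053
  3       106.25       102.5150       307.5450
  Σ                    114.7935       325.9262
P = 114.7935; D_Mac = 2.83924 yrs; D_mod = 2.80557 yrs.
DV01 ≈ 2.80557 × 114.7935 × 0.0001 = 0.032206.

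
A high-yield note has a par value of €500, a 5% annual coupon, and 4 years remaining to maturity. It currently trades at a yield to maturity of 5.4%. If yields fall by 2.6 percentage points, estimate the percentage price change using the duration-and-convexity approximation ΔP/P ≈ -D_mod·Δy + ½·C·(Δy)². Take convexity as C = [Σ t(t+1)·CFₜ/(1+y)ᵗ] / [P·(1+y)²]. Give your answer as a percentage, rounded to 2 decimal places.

+9.73%

With y = 0.054:
  t   CF        PV=CF/(1+0.054)^t    t·PV        t(t+1)·PV
  1        25.00        23.7192        23.7192          47.4383
  2        25.00        22.5040        45.0079         135.0237
  3        25.00        21.3510        64.0530         256.2120
  4       525.00       425.3994     1,701.5975       8,507.9877
  Σ                    492.9735     1,834.3776       8,946.6618
P = 492.9735; D_Mac = 3.72105 yrs; D_mod = 3.53041 yrs; C = 16.33639.
Duration effect: -3.53041 × (-0.026) = +0.091791
Convexity effect: 0.5 × 16.33639 × (-0.026)² = +0.0055217
ΔP/P ≈ +0.091791 + 0.0055217 = +0.097312 = +9.7312%.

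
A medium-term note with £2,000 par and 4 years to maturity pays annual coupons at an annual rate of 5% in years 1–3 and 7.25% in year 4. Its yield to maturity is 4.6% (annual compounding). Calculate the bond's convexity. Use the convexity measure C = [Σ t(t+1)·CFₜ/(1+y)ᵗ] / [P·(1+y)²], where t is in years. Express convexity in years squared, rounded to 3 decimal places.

16.643

With y = 0.046:
  t   CF        PV=CF/(1+0.046)^t    t·PV        t(t+1)·PV
  1       100.00        95.6023        95.6023         191.2046
  2       100.00        91.3980       182.7960         548.3879
  3       100.00        87.3786       262.1357       1,048.5429
  4     2,145.00     1,791.8455     7,167.3820      35,836.9098
  Σ                  2,066.2243     7,707.9160      37,625.0452
P = 2,066.2243.
Convexity = Σ t(t+1)·PV / [P·(1+y)²] = 37,625.0452 / (2,066.2243 × 1.094116) = 16.64318.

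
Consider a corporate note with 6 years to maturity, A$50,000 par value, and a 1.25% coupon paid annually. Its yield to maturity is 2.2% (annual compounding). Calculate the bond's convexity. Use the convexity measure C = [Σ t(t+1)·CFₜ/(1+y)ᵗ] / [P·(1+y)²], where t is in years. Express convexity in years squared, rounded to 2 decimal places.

38.54

With y = 0.022:
  t   CF        PV=CF/(1+0.022)^t    t·PV        t(t+1)·PV
  1       625.00       611.5460       611.5460       1,223.0920
  2       625.00       598.3816     1,196.7632       3,590.2896
  3       625.00       585.5006     1,756.5017       7,026.0070
  4       625.00       572.8968     2,291.5874      11,457.9370
  5       625.00       560.5644     2,802.8222      16,816.9330
  6    50,625.00    44,428.2965   266,569.7789   1,865,988.4525
  Σ                 47,357.1859   275,228.9994   1,906,102.7110
P = 47,357.1859.
Convexity = Σ t(t+1)·PV / [P·(1+y)²] = 1,906,102.7110 / (47,357.1859 × 1.044484) = 38.53529.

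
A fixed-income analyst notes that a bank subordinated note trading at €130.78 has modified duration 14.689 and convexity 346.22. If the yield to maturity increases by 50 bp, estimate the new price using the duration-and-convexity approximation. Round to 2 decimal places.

€121.74

Duration effect: -D_mod·Δy = -14.689 × (+0.005) = -0.073445
Convexity effect: ½·C·(Δy)² = 0.5 × 346.22 × (0.005)² = +0.00432775
ΔP/P ≈ -0.073445 + 0.00432775 = -0.06911725
New price ≈ 130.78 × (1 - 0.06911725) = 121.740846045.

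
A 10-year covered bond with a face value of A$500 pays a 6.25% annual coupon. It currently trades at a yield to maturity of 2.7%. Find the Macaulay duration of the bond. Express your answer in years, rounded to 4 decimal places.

8.0458 years

Periodic yield y = 0.027. Discount each cash flow and weight by its year:
  t   CF        PV=CF/(1+0.027)^t    t·PV
  1        31.25        30.4284        30.4284
  2        31.25        29.6285        59.2569
  3        31.25        28.8495        86.5486
  4        31.25        28.0911       112.3643
  5        31.25        27.3525       136.7627
  6        31.25        26.6334       159.8007
  7        31.25        25.9332       181.5327
  8        31.25        25.2515       202.0117
  9        31.25        24.5876       221.2883
  10      531.25       407.0001     4,070.0009
  Σ                    653.7559     5,259.9953
Price P = Σ PV = 653.7559.
Macaulay duration = Σ(t·PV) / P = 5,259.9953 / 653.7559 = 8.04581 years.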